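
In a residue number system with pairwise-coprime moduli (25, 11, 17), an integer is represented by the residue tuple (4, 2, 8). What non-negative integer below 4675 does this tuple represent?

Combine the congruences pairwise.
From x ≡ 4 (mod 25) write x = 4 + 25t. Substituting into x ≡ 2 (mod 11) gives 25t ≡ 9 (mod 11), and since 3⁻¹ ≡ 4 (mod 11), t ≡ 3. Hence x ≡ 4 + 25·3 = 79 (mod 275).
From x ≡ 79 (mod 275) write x = 79 + 275t. Substituting into x ≡ 8 (mod 17) gives 275t ≡ 14 (mod 17), and since 3⁻¹ ≡ 6 (mod 17), t ≡ 16. Hence x ≡ 79 + 275·16 = 4479 (mod 4675).

4479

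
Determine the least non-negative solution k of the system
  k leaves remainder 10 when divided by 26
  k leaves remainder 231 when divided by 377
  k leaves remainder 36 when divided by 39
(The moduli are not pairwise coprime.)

1362

gcd(26, 377) = 13 and 13 | (231 − 10), so the pair is consistent; merging gives k ≡ 608 (mod 754), where 754 = lcm(26, 377).
gcd(754, 39) = 13 and 13 | (36 − 608), so the pair is consistent; merging gives k ≡ 1362 (mod 2262), where 2262 = lcm(754, 39).
The solution is unique modulo lcm(26, 377, 39) = 2262.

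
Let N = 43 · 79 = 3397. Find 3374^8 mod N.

Mod 43: 3374 ≡ 20; 20^8 ≡ 9 (mod 43).
Mod 79: 3374 ≡ 56; 56^8 ≡ 55 (mod 79).
Combine by CRT: x ≡ 9 (mod 43), x ≡ 55 (mod 79) ⇒ x ≡ 2030 (mod 3397).

2030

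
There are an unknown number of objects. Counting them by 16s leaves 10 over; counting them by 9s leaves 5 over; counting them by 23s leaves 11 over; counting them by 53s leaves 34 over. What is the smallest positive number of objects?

48794

From N ≡ 10 (mod 16) write N = 10 + 16t. Substituting into N ≡ 5 (mod 9) gives 16t ≡ 4 (mod 9), and since 7⁻¹ ≡ 4 (mod 9), t ≡ 7. Hence N ≡ 10 + 16·7 = 122 (mod 144).
From N ≡ 122 (mod 144) write N = 122 + 144t. Substituting into N ≡ 11 (mod 23) gives 144t ≡ 4 (mod 23), and since 6⁻¹ ≡ 4 (mod 23), t ≡ 16. Hence N ≡ 122 + 144·16 = 2426 (mod 3312).
From N ≡ 2426 (mod 3312) write N = 2426 + 3312t. Substituting into N ≡ 34 (mod 53) gives 3312t ≡ 46 (mod 53), and since 26⁻¹ ≡ 51 (mod 53), t ≡ 14. Hence N ≡ 2426 + 3312·14 = 48794 (mod 175536).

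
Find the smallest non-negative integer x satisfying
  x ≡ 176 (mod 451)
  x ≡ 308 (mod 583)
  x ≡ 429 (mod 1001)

gcd(451, 583) = 11 and 11 | (308 − 176), so the pair is consistent; merging gives x ≡ 23628 (mod 23903), where 23903 = lcm(451, 583).
gcd(23903, 1001) = 11 and 11 | (429 − 23628), so the pair is consistent; merging gives x ≡ 453882 (mod 2175173), where 2175173 = lcm(23903, 1001).
The solution is unique modulo lcm(451, 583, 1001) = 2175173.

453882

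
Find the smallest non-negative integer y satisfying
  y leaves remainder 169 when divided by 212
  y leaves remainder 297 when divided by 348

8649

Combine the congruences pairwise.
gcd(212, 348) = 4 and 4 | (297 − 169), so the pair is consistent; merging gives y ≡ 8649 (mod 18444), where 18444 = lcm(212, 348).
The solution is unique modulo lcm(212, 348) = 18444.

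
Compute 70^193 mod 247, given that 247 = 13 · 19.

148

Mod 13: 70 ≡ 5; by Fermat, exponent reduces to 193 mod 12 = 1; 5^1 ≡ 5 (mod 13).
Mod 19: 70 ≡ 13; by Fermat, exponent reduces to 193 mod 18 = 13; 13^13 ≡ 15 (mod 19).
Combine by CRT: x ≡ 5 (mod 13), x ≡ 15 (mod 19) ⇒ x ≡ 148 (mod 247).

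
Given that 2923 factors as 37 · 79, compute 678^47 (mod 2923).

255

Mod 37: 678 ≡ 12; by Fermat, exponent reduces to 47 mod 36 = 11; 12^11 ≡ 33 (mod 37).
Mod 79: 678 ≡ 46; 46^47 ≡ 18 (mod 79).
Combine by CRT: x ≡ 33 (mod 37), x ≡ 18 (mod 79) ⇒ x ≡ 255 (mod 2923).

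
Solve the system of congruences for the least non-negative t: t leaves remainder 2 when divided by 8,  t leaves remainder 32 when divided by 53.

From t ≡ 2 (mod 8) write t = 2 + 8s. Substituting into t ≡ 32 (mod 53) gives 8s ≡ 30 (mod 53), and since 8⁻¹ ≡ 20 (mod 53), s ≡ 17. Hence t ≡ 2 + 8·17 = 138 (mod 424).

138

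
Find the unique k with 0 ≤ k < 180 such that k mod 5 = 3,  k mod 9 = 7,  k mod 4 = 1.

133

From k ≡ 3 (mod 5) write k = 3 + 5t. Substituting into k ≡ 7 (mod 9) gives 5t ≡ 4 (mod 9), and since 5⁻¹ ≡ 2 (mod 9), t ≡ 8. Hence k ≡ 3 + 5·8 = 43 (mod 45).
From k ≡ 43 (mod 45) write k = 43 + 45t. Substituting into k ≡ 1 (mod 4) gives 45t ≡ 2 (mod 4), and since 1⁻¹ ≡ 1 (mod 4), t ≡ 2. Hence k ≡ 43 + 45·2 = 133 (mod 180).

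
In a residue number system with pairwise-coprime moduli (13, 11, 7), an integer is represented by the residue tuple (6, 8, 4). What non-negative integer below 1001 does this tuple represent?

305

The moduli are pairwise coprime; N = 13·11·7 = 1001.
N/13 = 77; 77 ≡ 12 (mod 13); 12·12 ≡ 1, so inverse 12.
N/11 = 91; 91 ≡ 3 (mod 11); 3·4 ≡ 1, so inverse 4.
N/7 = 143; 143 ≡ 3 (mod 7); 3·5 ≡ 1, so inverse 5.
x ≡ 6·77·12 + 8·91·4 + 4·143·5 = 11316.
11316 mod 1001 = 305.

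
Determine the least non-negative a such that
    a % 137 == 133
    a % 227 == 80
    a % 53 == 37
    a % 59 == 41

6420775

From a ≡ 133 (mod 137) write a = 133 + 137t. Substituting into a ≡ 80 (mod 227) gives 137t ≡ 174 (mod 227), and since 137⁻¹ ≡ 58 (mod 227), t ≡ 104. Hence a ≡ 133 + 137·104 = 14381 (mod 31099).
From a ≡ 14381 (mod 31099) write a = 14381 + 31099t. Substituting into a ≡ 37 (mod 53) gives 31099t ≡ 19 (mod 53), and since 41⁻¹ ≡ 22 (mod 53), t ≡ 47. Hence a ≡ 14381 + 31099·47 = 1476034 (mod 1648247).
From a ≡ 1476034 (mod 1648247) write a = 1476034 + 1648247t. Substituting into a ≡ 41 (mod 59) gives 1648247t ≡ 10 (mod 59), and since 23⁻¹ ≡ 18 (mod 59), t ≡ 3. Hence a ≡ 1476034 + 1648247·3 = 6420775 (mod 97246573).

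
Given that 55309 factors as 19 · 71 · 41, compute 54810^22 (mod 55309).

Mod 19: 54810 ≡ 14; by Fermat, exponent reduces to 22 mod 18 = 4; 14^4 ≡ 17 (mod 19).
Mod 71: 54810 ≡ 69; 69^22 ≡ 50 (mod 71).
Mod 41: 54810 ≡ 34; 34^22 ≡ 33 (mod 41).
Combine by CRT: x ≡ 17 (mod 19), x ≡ 50 (mod 71), x ≡ 33 (mod 41) ⇒ x ≡ 9422 (mod 55309).

9422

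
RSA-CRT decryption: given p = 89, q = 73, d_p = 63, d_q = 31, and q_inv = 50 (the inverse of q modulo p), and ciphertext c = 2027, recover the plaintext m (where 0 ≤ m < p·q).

m₁ = c^(d_p) mod p: c ≡ 69 (mod 89), and 69^63 mod 89 = 80.
m₂ = c^(d_q) mod q: c ≡ 56 (mod 73), and 56^31 mod 73 = 21.
h = q_inv·(m₁ − m₂) mod p = 50·(80 − 21) mod 89 = 13.
m = m₂ + h·q = 21 + 13·73 = 970.

970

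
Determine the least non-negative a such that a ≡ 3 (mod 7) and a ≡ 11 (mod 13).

From a ≡ 3 (mod 7) write a = 3 + 7t. Substituting into a ≡ 11 (mod 13) gives 7t ≡ 8 (mod 13), and since 7⁻¹ ≡ 2 (mod 13), t ≡ 3. Hence a ≡ 3 + 7·3 = 24 (mod 91).

24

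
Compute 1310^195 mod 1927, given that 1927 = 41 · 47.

1631

Mod 41: 1310 ≡ 39; by Fermat, exponent reduces to 195 mod 40 = 35; 39^35 ≡ 32 (mod 41).
Mod 47: 1310 ≡ 41; by Fermat, exponent reduces to 195 mod 46 = 11; 41^11 ≡ 33 (mod 47).
Combine by CRT: x ≡ 32 (mod 41), x ≡ 33 (mod 47) ⇒ x ≡ 1631 (mod 1927).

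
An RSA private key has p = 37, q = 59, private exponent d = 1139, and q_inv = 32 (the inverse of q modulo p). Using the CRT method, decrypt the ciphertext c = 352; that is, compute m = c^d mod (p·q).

1495

d_p = d mod (p−1) = 1139 mod 36 = 23; d_q = d mod (q−1) = 37.
m₁ = c^(d_p) mod p: c ≡ 19 (mod 37), and 19^23 mod 37 = 15.
m₂ = c^(d_q) mod q: c ≡ 57 (mod 59), and 57^37 mod 59 = 20.
h = q_inv·(m₁ − m₂) mod p = 32·(15 − 20) mod 37 = 25.
m = m₂ + h·q = 20 + 25·59 = 1495.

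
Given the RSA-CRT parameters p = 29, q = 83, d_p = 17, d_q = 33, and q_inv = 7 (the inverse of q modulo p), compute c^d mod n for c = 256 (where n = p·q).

m₁ = c^(d_p) mod p: c ≡ 24 (mod 29), and 24^17 mod 29 = 20.
m₂ = c^(d_q) mod q: c ≡ 7 (mod 83), and 7^33 mod 83 = 30.
h = q_inv·(m₁ − m₂) mod p = 7·(20 − 30) mod 29 = 17.
m = m₂ + h·q = 30 + 17·83 = 1441.

1441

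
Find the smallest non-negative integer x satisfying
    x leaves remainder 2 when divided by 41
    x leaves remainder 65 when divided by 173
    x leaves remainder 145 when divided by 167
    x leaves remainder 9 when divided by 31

Combine the congruences pairwise.
From x ≡ 2 (mod 41) write x = 2 + 41t. Substituting into x ≡ 65 (mod 173) gives 41t ≡ 63 (mod 173), and since 41⁻¹ ≡ 38 (mod 173), t ≡ 145. Hence x ≡ 2 + 41·145 = 5947 (mod 7093).
From x ≡ 5947 (mod 7093) write x = 5947 + 7093t. Substituting into x ≡ 145 (mod 167) gives 7093t ≡ 43 (mod 167), and since 79⁻¹ ≡ 74 (mod 167), t ≡ 9. Hence x ≡ 5947 + 7093·9 = 69784 (mod 1184531).
From x ≡ 69784 (mod 1184531) write x = 69784 + 1184531t. Substituting into x ≡ 9 (mod 31) gives 1184531t ≡ 6 (mod 31), and since 21⁻¹ ≡ 3 (mod 31), t ≡ 18. Hence x ≡ 69784 + 1184531·18 = 21391342 (mod 36720461).

21391342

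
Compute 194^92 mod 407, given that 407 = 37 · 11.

192

Mod 37: 194 ≡ 9; by Fermat, exponent reduces to 92 mod 36 = 20; 9^20 ≡ 7 (mod 37).
Mod 11: 194 ≡ 7; by Fermat, exponent reduces to 92 mod 10 = 2; 7^2 ≡ 5 (mod 11).
Combine by CRT: x ≡ 7 (mod 37), x ≡ 5 (mod 11) ⇒ x ≡ 192 (mod 407).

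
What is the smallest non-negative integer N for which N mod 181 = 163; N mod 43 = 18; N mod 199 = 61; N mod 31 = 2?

The moduli are pairwise coprime; M = 181·43·199·31 = 48013327.
M/181 = 265267; 265267 ≡ 102 (mod 181); 102·126 ≡ 1, so inverse 126.
M/43 = 1116589; 1116589 ≡ 8 (mod 43); 8·27 ≡ 1, so inverse 27.
M/199 = 241273; 241273 ≡ 85 (mod 199); 85·96 ≡ 1, so inverse 96.
M/31 = 1548817; 1548817 ≡ 26 (mod 31); 26·6 ≡ 1, so inverse 6.
N ≡ 163·265267·126 + 18·1116589·27 + 61·241273·96 + 2·1548817·6 = 7422196392.
7422196392 mod 48013327 = 28144034.

28144034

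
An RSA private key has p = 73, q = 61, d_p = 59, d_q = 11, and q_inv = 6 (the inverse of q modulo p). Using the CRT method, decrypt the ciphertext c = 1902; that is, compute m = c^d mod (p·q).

m₁ = c^(d_p) mod p: c ≡ 4 (mod 73), and 4^59 mod 73 = 2.
m₂ = c^(d_q) mod q: c ≡ 11 (mod 61), and 11^11 mod 61 = 50.
h = q_inv·(m₁ − m₂) mod p = 6·(2 − 50) mod 73 = 4.
m = m₂ + h·q = 50 + 4·61 = 294.

294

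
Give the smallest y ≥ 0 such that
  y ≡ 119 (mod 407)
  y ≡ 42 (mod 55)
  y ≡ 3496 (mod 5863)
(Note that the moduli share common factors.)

982617

gcd(407, 55) = 11 and 11 | (42 − 119), so the pair is consistent; merging gives y ≡ 1747 (mod 2035), where 2035 = lcm(407, 55).
gcd(2035, 5863) = 11 and 11 | (3496 − 1747), so the pair is consistent; merging gives y ≡ 982617 (mod 1084655), where 1084655 = lcm(2035, 5863).
The solution is unique modulo lcm(407, 55, 5863) = 1084655.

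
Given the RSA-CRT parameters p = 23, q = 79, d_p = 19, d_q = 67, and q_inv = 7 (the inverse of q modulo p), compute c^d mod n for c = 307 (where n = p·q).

1154

m₁ = c^(d_p) mod p: c ≡ 8 (mod 23), and 8^19 mod 23 = 4.
m₂ = c^(d_q) mod q: c ≡ 70 (mod 79), and 70^67 mod 79 = 48.
h = q_inv·(m₁ − m₂) mod p = 7·(4 − 48) mod 23 = 14.
m = m₂ + h·q = 48 + 14·79 = 1154.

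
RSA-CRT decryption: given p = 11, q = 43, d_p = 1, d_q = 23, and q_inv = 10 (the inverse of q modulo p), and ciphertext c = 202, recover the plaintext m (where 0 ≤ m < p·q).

433

m₁ = c^(d_p) mod p: c ≡ 4 (mod 11), and 4^1 mod 11 = 4.
m₂ = c^(d_q) mod q: c ≡ 30 (mod 43), and 30^23 mod 43 = 3.
h = q_inv·(m₁ − m₂) mod p = 10·(4 − 3) mod 11 = 10.
m = m₂ + h·q = 3 + 10·43 = 433.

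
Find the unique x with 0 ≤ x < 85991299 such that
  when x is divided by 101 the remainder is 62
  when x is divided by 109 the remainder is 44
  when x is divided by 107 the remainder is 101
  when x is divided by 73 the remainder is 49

From x ≡ 62 (mod 101) write x = 62 + 101t. Substituting into x ≡ 44 (mod 109) gives 101t ≡ 91 (mod 109), and since 101⁻¹ ≡ 68 (mod 109), t ≡ 84. Hence x ≡ 62 + 101·84 = 8546 (mod 11009).
From x ≡ 8546 (mod 11009) write x = 8546 + 11009t. Substituting into x ≡ 101 (mod 107) gives 11009t ≡ 8 (mod 107), and since 95⁻¹ ≡ 98 (mod 107), t ≡ 35. Hence x ≡ 8546 + 11009·35 = 393861 (mod 1177963).
From x ≡ 393861 (mod 1177963) write x = 393861 + 1177963t. Substituting into x ≡ 49 (mod 73) gives 1177963t ≡ 23 (mod 73), and since 35⁻¹ ≡ 48 (mod 73), t ≡ 9. Hence x ≡ 393861 + 1177963·9 = 10995528 (mod 85991299).

10995528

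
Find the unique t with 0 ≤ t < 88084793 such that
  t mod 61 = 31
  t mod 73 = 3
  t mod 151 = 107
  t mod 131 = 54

The moduli are pairwise coprime; N = 61·73·151·131 = 88084793.
N/61 = 1444013; 1444013 ≡ 21 (mod 61); 21·32 ≡ 1, so inverse 32.
N/73 = 1206641; 1206641 ≡ 24 (mod 73); 24·70 ≡ 1, so inverse 70.
N/151 = 583343; 583343 ≡ 30 (mod 151); 30·146 ≡ 1, so inverse 146.
N/131 = 672403; 672403 ≡ 111 (mod 131); 111·72 ≡ 1, so inverse 72.
t ≡ 31·1444013·32 + 3·1206641·70 + 107·583343·146 + 54·672403·72 = 13413142716.
13413142716 mod 88084793 = 24254180.

24254180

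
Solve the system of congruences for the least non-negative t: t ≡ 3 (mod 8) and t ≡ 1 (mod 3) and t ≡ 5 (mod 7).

19

The moduli are pairwise coprime; N = 8·3·7 = 168.
N/8 = 21; 21 ≡ 5 (mod 8); 5·5 ≡ 1, so inverse 5.
N/3 = 56; 56 ≡ 2 (mod 3); 2·2 ≡ 1, so inverse 2.
N/7 = 24; 24 ≡ 3 (mod 7); 3·5 ≡ 1, so inverse 5.
t ≡ 3·21·5 + 1·56·2 + 5·24·5 = 1027.
1027 mod 168 = 19.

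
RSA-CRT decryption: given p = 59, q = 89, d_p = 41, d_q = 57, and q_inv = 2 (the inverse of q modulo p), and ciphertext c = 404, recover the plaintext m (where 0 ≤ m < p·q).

m₁ = c^(d_p) mod p: c ≡ 50 (mod 59), and 50^41 mod 59 = 42.
m₂ = c^(d_q) mod q: c ≡ 48 (mod 89), and 48^57 mod 89 = 14.
h = q_inv·(m₁ − m₂) mod p = 2·(42 − 14) mod 59 = 56.
m = m₂ + h·q = 14 + 56·89 = 4998.

4998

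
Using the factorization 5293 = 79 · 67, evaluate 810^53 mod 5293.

2601

Mod 79: 810 ≡ 20; 20^53 ≡ 73 (mod 79).
Mod 67: 810 ≡ 6; 6^53 ≡ 55 (mod 67).
Combine by CRT: x ≡ 73 (mod 79), x ≡ 55 (mod 67) ⇒ x ≡ 2601 (mod 5293).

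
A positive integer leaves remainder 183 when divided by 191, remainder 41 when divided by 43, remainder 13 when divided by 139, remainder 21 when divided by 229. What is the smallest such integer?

The moduli are pairwise coprime; M = 191·43·139·229 = 261428003.
M/191 = 1368733; 1368733 ≡ 27 (mod 191); 27·92 ≡ 1, so inverse 92.
M/43 = 6079721; 6079721 ≡ 37 (mod 43); 37·7 ≡ 1, so inverse 7.
M/139 = 1880777; 1880777 ≡ 107 (mod 139); 107·13 ≡ 1, so inverse 13.
M/229 = 1141607; 1141607 ≡ 42 (mod 229); 42·60 ≡ 1, so inverse 60.
N ≡ 183·1368733·92 + 41·6079721·7 + 13·1880777·13 + 21·1141607·60 = 26545144848.
26545144848 mod 261428003 = 140916545.

140916545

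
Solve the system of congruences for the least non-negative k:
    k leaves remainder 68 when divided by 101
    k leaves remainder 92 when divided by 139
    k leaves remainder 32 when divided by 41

From k ≡ 68 (mod 101) write k = 68 + 101t. Substituting into k ≡ 92 (mod 139) gives 101t ≡ 24 (mod 139), and since 101⁻¹ ≡ 128 (mod 139), t ≡ 14. Hence k ≡ 68 + 101·14 = 1482 (mod 14039).
From k ≡ 1482 (mod 14039) write k = 1482 + 14039t. Substituting into k ≡ 32 (mod 41) gives 14039t ≡ 26 (mod 41), and since 17⁻¹ ≡ 29 (mod 41), t ≡ 16. Hence k ≡ 1482 + 14039·16 = 226106 (mod 575599).

226106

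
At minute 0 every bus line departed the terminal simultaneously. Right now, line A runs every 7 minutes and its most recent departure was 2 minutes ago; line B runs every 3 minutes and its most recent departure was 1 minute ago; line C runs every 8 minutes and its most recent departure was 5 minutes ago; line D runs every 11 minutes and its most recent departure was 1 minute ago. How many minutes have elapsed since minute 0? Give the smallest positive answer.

Combine the congruences pairwise.
From t ≡ 2 (mod 7) write t = 2 + 7s. Substituting into t ≡ 1 (mod 3) gives 7s ≡ 2 (mod 3), and since 1⁻¹ ≡ 1 (mod 3), s ≡ 2. Hence t ≡ 2 + 7·2 = 16 (mod 21).
From t ≡ 16 (mod 21) write t = 16 + 21s. Substituting into t ≡ 5 (mod 8) gives 21s ≡ 5 (mod 8), and since 5⁻¹ ≡ 5 (mod 8), s ≡ 1. Hence t ≡ 16 + 21·1 = 37 (mod 168).
From t ≡ 37 (mod 168) write t = 37 + 168s. Substituting into t ≡ 1 (mod 11) gives 168s ≡ 8 (mod 11), and since 3⁻¹ ≡ 4 (mod 11), s ≡ 10. Hence t ≡ 37 + 168·10 = 1717 (mod 1848).

1717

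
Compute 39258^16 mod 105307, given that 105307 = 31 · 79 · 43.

104706

Mod 31: 39258 ≡ 12; 12^16 ≡ 19 (mod 31).
Mod 79: 39258 ≡ 74; 74^16 ≡ 31 (mod 79).
Mod 43: 39258 ≡ 42; 42^16 ≡ 1 (mod 43).
Combine by CRT: x ≡ 19 (mod 31), x ≡ 31 (mod 79), x ≡ 1 (mod 43) ⇒ x ≡ 104706 (mod 105307).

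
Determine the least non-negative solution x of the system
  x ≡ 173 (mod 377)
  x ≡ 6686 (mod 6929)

gcd(377, 6929) = 13 and 13 | (6686 − 173), so the pair is consistent; merging gives x ≡ 166053 (mod 200941), where 200941 = lcm(377, 6929).
The solution is unique modulo lcm(377, 6929) = 200941.

166053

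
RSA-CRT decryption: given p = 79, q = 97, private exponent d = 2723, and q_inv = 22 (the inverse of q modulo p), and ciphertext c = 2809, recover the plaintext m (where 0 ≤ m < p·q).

d_p = d mod (p−1) = 2723 mod 78 = 71; d_q = d mod (q−1) = 35.
m₁ = c^(d_p) mod p: c ≡ 44 (mod 79), and 44^71 mod 79 = 72.
m₂ = c^(d_q) mod q: c ≡ 93 (mod 97), and 93^35 mod 97 = 73.
h = q_inv·(m₁ − m₂) mod p = 22·(72 − 73) mod 79 = 57.
m = m₂ + h·q = 73 + 57·97 = 5602.

5602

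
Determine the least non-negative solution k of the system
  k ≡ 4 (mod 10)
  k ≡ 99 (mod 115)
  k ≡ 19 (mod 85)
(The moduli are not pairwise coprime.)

444

gcd(10, 115) = 5 and 5 | (99 − 4), so the pair is consistent; merging gives k ≡ 214 (mod 230), where 230 = lcm(10, 115).
gcd(230, 85) = 5 and 5 | (19 − 214), so the pair is consistent; merging gives k ≡ 444 (mod 3910), where 3910 = lcm(230, 85).
The solution is unique modulo lcm(10, 115, 85) = 3910.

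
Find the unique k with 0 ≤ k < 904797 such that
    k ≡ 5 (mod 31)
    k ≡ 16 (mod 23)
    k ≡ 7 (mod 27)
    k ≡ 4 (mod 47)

211363

From k ≡ 5 (mod 31) write k = 5 + 31t. Substituting into k ≡ 16 (mod 23) gives 31t ≡ 11 (mod 23), and since 8⁻¹ ≡ 3 (mod 23), t ≡ 10. Hence k ≡ 5 + 31·10 = 315 (mod 713).
From k ≡ 315 (mod 713) write k = 315 + 713t. Substituting into k ≡ 7 (mod 27) gives 713t ≡ 16 (mod 27), and since 11⁻¹ ≡ 5 (mod 27), t ≡ 26. Hence k ≡ 315 + 713·26 = 18853 (mod 19251).
From k ≡ 18853 (mod 19251) write k = 18853 + 19251t. Substituting into k ≡ 4 (mod 47) gives 19251t ≡ 45 (mod 47), and since 28⁻¹ ≡ 42 (mod 47), t ≡ 10. Hence k ≡ 18853 + 19251·10 = 211363 (mod 904797).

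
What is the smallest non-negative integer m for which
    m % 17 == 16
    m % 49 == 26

Combine the congruences pairwise.
From m ≡ 16 (mod 17) write m = 16 + 17t. Substituting into m ≡ 26 (mod 49) gives 17t ≡ 10 (mod 49), and since 17⁻¹ ≡ 26 (mod 49), t ≡ 15. Hence m ≡ 16 + 17·15 = 271 (mod 833).

271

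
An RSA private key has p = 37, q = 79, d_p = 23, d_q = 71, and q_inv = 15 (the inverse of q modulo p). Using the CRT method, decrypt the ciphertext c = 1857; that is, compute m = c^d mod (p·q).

m₁ = c^(d_p) mod p: c ≡ 7 (mod 37), and 7^23 mod 37 = 9.
m₂ = c^(d_q) mod q: c ≡ 40 (mod 79), and 40^71 mod 79 = 49.
h = q_inv·(m₁ − m₂) mod p = 15·(9 − 49) mod 37 = 29.
m = m₂ + h·q = 49 + 29·79 = 2340.

2340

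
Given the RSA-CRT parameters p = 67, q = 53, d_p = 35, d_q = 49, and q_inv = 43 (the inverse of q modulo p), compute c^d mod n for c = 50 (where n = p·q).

m₁ = c^(d_p) mod p: c ≡ 50 (mod 67), and 50^35 mod 67 = 46.
m₂ = c^(d_q) mod q: c ≡ 50 (mod 53), and 50^49 mod 53 = 51.
h = q_inv·(m₁ − m₂) mod p = 43·(46 − 51) mod 67 = 53.
m = m₂ + h·q = 51 + 53·53 = 2860.

2860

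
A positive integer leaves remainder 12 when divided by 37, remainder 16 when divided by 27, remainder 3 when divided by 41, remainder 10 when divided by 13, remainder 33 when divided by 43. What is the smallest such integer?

11395420

The moduli are pairwise coprime; M = 37·27·41·13·43 = 22896081.
M/37 = 618813; 618813 ≡ 25 (mod 37); 25·3 ≡ 1, so inverse 3.
M/27 = 848003; 848003 ≡ 14 (mod 27); 14·2 ≡ 1, so inverse 2.
M/41 = 558441; 558441 ≡ 21 (mod 41); 21·2 ≡ 1, so inverse 2.
M/13 = 1761237; 1761237 ≡ 10 (mod 13); 10·4 ≡ 1, so inverse 4.
M/43 = 532467; 532467 ≡ 41 (mod 43); 41·21 ≡ 1, so inverse 21.
N ≡ 12·618813·3 + 16·848003·2 + 3·558441·2 + 10·1761237·4 + 33·532467·21 = 492213121.
492213121 mod 22896081 = 11395420.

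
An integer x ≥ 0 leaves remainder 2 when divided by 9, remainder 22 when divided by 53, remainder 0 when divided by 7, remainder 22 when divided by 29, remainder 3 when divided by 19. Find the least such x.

29225

From x ≡ 2 (mod 9) write x = 2 + 9t. Substituting into x ≡ 22 (mod 53) gives 9t ≡ 20 (mod 53), and since 9⁻¹ ≡ 6 (mod 53), t ≡ 14. Hence x ≡ 2 + 9·14 = 128 (mod 477).
From x ≡ 128 (mod 477) write x = 128 + 477t. Substituting into x ≡ 0 (mod 7) gives 477t ≡ 5 (mod 7), and since 1⁻¹ ≡ 1 (mod 7), t ≡ 5. Hence x ≡ 128 + 477·5 = 2513 (mod 3339).
From x ≡ 2513 (mod 3339) write x = 2513 + 3339t. Substituting into x ≡ 22 (mod 29) gives 3339t ≡ 3 (mod 29), and since 4⁻¹ ≡ 22 (mod 29), t ≡ 8. Hence x ≡ 2513 + 3339·8 = 29225 (mod 96831).
From x ≡ 29225 (mod 96831) write x = 29225 + 96831t. Substituting into x ≡ 3 (mod 19) gives 96831t ≡ 0 (mod 19), and since 7⁻¹ ≡ 11 (mod 19), t ≡ 0. Hence x ≡ 29225 + 96831·0 = 29225 (mod 1839789).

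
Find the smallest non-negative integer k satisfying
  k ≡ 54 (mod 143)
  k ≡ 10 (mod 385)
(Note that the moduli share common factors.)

gcd(143, 385) = 11 and 11 | (10 − 54), so the pair is consistent; merging gives k ≡ 4630 (mod 5005), where 5005 = lcm(143, 385).
The solution is unique modulo lcm(143, 385) = 5005.

4630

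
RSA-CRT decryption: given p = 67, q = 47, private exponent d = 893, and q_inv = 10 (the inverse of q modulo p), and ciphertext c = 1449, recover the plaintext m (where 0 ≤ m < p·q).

2323

d_p = d mod (p−1) = 893 mod 66 = 35; d_q = d mod (q−1) = 19.
m₁ = c^(d_p) mod p: c ≡ 42 (mod 67), and 42^35 mod 67 = 45.
m₂ = c^(d_q) mod q: c ≡ 39 (mod 47), and 39^19 mod 47 = 20.
h = q_inv·(m₁ − m₂) mod p = 10·(45 − 20) mod 67 = 49.
m = m₂ + h·q = 20 + 49·47 = 2323.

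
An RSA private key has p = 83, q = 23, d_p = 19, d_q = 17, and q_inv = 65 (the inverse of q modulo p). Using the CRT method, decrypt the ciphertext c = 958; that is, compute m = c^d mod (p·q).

470

m₁ = c^(d_p) mod p: c ≡ 45 (mod 83), and 45^19 mod 83 = 55.
m₂ = c^(d_q) mod q: c ≡ 15 (mod 23), and 15^17 mod 23 = 10.
h = q_inv·(m₁ − m₂) mod p = 65·(55 − 10) mod 83 = 20.
m = m₂ + h·q = 10 + 20·23 = 470.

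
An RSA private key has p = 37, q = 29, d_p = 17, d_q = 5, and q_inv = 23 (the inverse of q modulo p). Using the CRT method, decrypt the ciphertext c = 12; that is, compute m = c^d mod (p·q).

737

m₁ = c^(d_p) mod p: c ≡ 12 (mod 37), and 12^17 mod 37 = 34.
m₂ = c^(d_q) mod q: c ≡ 12 (mod 29), and 12^5 mod 29 = 12.
h = q_inv·(m₁ − m₂) mod p = 23·(34 − 12) mod 37 = 25.
m = m₂ + h·q = 12 + 25·29 = 737.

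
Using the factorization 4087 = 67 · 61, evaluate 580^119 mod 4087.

Mod 67: 580 ≡ 44; by Fermat, exponent reduces to 119 mod 66 = 53; 44^53 ≡ 34 (mod 67).
Mod 61: 580 ≡ 31; by Fermat, exponent reduces to 119 mod 60 = 59; 31^59 ≡ 2 (mod 61).
Combine by CRT: x ≡ 34 (mod 67), x ≡ 2 (mod 61) ⇒ x ≡ 1039 (mod 4087).

1039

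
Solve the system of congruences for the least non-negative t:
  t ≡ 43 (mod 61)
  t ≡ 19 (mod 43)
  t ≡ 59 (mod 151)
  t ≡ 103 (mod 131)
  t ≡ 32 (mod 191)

7265973136

The moduli are pairwise coprime; N = 61·43·151·131·191 = 9910142533.
N/61 = 162461353; 162461353 ≡ 53 (mod 61); 53·38 ≡ 1, so inverse 38.
N/43 = 230468431; 230468431 ≡ 41 (mod 43); 41·21 ≡ 1, so inverse 21.
N/151 = 65630083; 65630083 ≡ 47 (mod 151); 47·45 ≡ 1, so inverse 45.
N/131 = 75649943; 75649943 ≡ 63 (mod 131); 63·52 ≡ 1, so inverse 52.
N/191 = 51885563; 51885563 ≡ 31 (mod 191); 31·37 ≡ 1, so inverse 37.
t ≡ 43·162461353·38 + 19·230468431·21 + 59·65630083·45 + 103·75649943·52 + 32·51885563·37 = 998280226436.
998280226436 mod 9910142533 = 7265973136.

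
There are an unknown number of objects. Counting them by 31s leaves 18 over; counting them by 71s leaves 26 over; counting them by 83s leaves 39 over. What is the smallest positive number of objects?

64281

The moduli are pairwise coprime; M = 31·71·83 = 182683.
M/31 = 5893; 5893 ≡ 3 (mod 31); 3·21 ≡ 1, so inverse 21.
M/71 = 2573; 2573 ≡ 17 (mod 71); 17·46 ≡ 1, so inverse 46.
M/83 = 2201; 2201 ≡ 43 (mod 83); 43·56 ≡ 1, so inverse 56.
N ≡ 18·5893·21 + 26·2573·46 + 39·2201·56 = 10111846.
10111846 mod 182683 = 64281.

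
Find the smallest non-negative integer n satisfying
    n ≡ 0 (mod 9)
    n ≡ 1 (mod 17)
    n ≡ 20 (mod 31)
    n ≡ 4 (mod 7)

23580

The moduli are pairwise coprime; M = 9·17·31·7 = 33201.
M/9 = 3689; 3689 ≡ 8 (mod 9); 8·8 ≡ 1, so inverse 8.
M/17 = 1953; 1953 ≡ 15 (mod 17); 15·8 ≡ 1, so inverse 8.
M/31 = 1071; 1071 ≡ 17 (mod 31); 17·11 ≡ 1, so inverse 11.
M/7 = 4743; 4743 ≡ 4 (mod 7); 4·2 ≡ 1, so inverse 2.
n ≡ 0·3689·8 + 1·1953·8 + 20·1071·11 + 4·4743·2 = 289188.
289188 mod 33201 = 23580.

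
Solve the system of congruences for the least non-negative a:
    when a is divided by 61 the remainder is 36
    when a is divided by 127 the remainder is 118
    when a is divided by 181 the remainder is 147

1031485

The moduli are pairwise coprime; N = 61·127·181 = 1402207.
N/61 = 22987; 22987 ≡ 51 (mod 61); 51·6 ≡ 1, so inverse 6.
N/127 = 11041; 11041 ≡ 119 (mod 127); 119·111 ≡ 1, so inverse 111.
N/181 = 7747; 7747 ≡ 145 (mod 181); 145·5 ≡ 1, so inverse 5.
a ≡ 36·22987·6 + 118·11041·111 + 147·7747·5 = 155274255.
155274255 mod 1402207 = 1031485.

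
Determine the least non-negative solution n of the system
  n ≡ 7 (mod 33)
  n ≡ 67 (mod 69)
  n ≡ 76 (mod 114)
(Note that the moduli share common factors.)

11590

gcd(33, 69) = 3 and 3 | (67 − 7), so the pair is consistent; merging gives n ≡ 205 (mod 759), where 759 = lcm(33, 69).
gcd(759, 114) = 3 and 3 | (76 − 205), so the pair is consistent; merging gives n ≡ 11590 (mod 28842), where 28842 = lcm(759, 114).
The solution is unique modulo lcm(33, 69, 114) = 28842.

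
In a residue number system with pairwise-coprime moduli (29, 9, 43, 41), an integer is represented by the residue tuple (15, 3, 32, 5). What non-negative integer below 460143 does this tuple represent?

Combine the congruences pairwise.
From x ≡ 15 (mod 29) write x = 15 + 29t. Substituting into x ≡ 3 (mod 9) gives 29t ≡ 6 (mod 9), and since 2⁻¹ ≡ 5 (mod 9), t ≡ 3. Hence x ≡ 15 + 29·3 = 102 (mod 261).
From x ≡ 102 (mod 261) write x = 102 + 261t. Substituting into x ≡ 32 (mod 43) gives 261t ≡ 16 (mod 43), and since 3⁻¹ ≡ 29 (mod 43), t ≡ 34. Hence x ≡ 102 + 261·34 = 8976 (mod 11223).
From x ≡ 8976 (mod 11223) write x = 8976 + 11223t. Substituting into x ≡ 5 (mod 41) gives 11223t ≡ 8 (mod 41), and since 30⁻¹ ≡ 26 (mod 41), t ≡ 3. Hence x ≡ 8976 + 11223·3 = 42645 (mod 460143).

42645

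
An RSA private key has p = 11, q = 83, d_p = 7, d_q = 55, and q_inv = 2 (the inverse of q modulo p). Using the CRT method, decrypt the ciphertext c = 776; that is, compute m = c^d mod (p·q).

m₁ = c^(d_p) mod p: c ≡ 6 (mod 11), and 6^7 mod 11 = 8.
m₂ = c^(d_q) mod q: c ≡ 29 (mod 83), and 29^55 mod 83 = 16.
h = q_inv·(m₁ − m₂) mod p = 2·(8 − 16) mod 11 = 6.
m = m₂ + h·q = 16 + 6·83 = 514.

514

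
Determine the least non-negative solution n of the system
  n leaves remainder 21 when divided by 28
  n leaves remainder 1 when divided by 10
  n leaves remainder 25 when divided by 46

gcd(28, 10) = 2 and 2 | (1 − 21), so the pair is consistent; merging gives n ≡ 21 (mod 140), where 140 = lcm(28, 10).
gcd(140, 46) = 2 and 2 | (25 − 21), so the pair is consistent; merging gives n ≡ 301 (mod 3220), where 3220 = lcm(140, 46).
The solution is unique modulo lcm(28, 10, 46) = 3220.

301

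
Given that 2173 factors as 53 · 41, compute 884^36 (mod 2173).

Mod 53: 884 ≡ 36; 36^36 ≡ 10 (mod 53).
Mod 41: 884 ≡ 23; 23^36 ≡ 18 (mod 41).
Combine by CRT: x ≡ 10 (mod 53), x ≡ 18 (mod 41) ⇒ x ≡ 1494 (mod 2173).

1494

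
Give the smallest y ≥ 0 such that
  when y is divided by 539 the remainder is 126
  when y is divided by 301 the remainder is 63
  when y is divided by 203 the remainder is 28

116550

gcd(539, 301) = 7 and 7 | (63 − 126), so the pair is consistent; merging gives y ≡ 665 (mod 23177), where 23177 = lcm(539, 301).
gcd(23177, 203) = 7 and 7 | (28 − 665), so the pair is consistent; merging gives y ≡ 116550 (mod 672133), where 672133 = lcm(23177, 203).
The solution is unique modulo lcm(539, 301, 203) = 672133.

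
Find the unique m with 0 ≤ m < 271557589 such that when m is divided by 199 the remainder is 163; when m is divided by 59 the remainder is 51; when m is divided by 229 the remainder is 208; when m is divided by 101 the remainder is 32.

191967702

From m ≡ 163 (mod 199) write m = 163 + 199t. Substituting into m ≡ 51 (mod 59) gives 199t ≡ 6 (mod 59), and since 22⁻¹ ≡ 51 (mod 59), t ≡ 11. Hence m ≡ 163 + 199·11 = 2352 (mod 11741).
From m ≡ 2352 (mod 11741) write m = 2352 + 11741t. Substituting into m ≡ 208 (mod 229) gives 11741t ≡ 146 (mod 229), and since 62⁻¹ ≡ 181 (mod 229), t ≡ 91. Hence m ≡ 2352 + 11741·91 = 1070783 (mod 2688689).
From m ≡ 1070783 (mod 2688689) write m = 1070783 + 2688689t. Substituting into m ≡ 32 (mod 101) gives 2688689t ≡ 51 (mod 101), and since 69⁻¹ ≡ 41 (mod 101), t ≡ 71. Hence m ≡ 1070783 + 2688689·71 = 191967702 (mod 271557589).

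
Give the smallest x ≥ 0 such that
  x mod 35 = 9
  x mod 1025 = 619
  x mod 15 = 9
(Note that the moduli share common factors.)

gcd(35, 1025) = 5 and 5 | (619 − 9), so the pair is consistent; merging gives x ≡ 2669 (mod 7175), where 7175 = lcm(35, 1025).
gcd(7175, 15) = 5 and 5 | (9 − 2669), so the pair is consistent; merging gives x ≡ 17019 (mod 21525), where 21525 = lcm(7175, 15).
The solution is unique modulo lcm(35, 1025, 15) = 21525.

17019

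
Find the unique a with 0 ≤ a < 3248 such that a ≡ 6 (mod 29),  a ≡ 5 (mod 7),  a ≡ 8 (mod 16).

The moduli are pairwise coprime; N = 29·7·16 = 3248.
N/29 = 112; 112 ≡ 25 (mod 29); 25·7 ≡ 1, so inverse 7.
N/7 = 464; 464 ≡ 2 (mod 7); 2·4 ≡ 1, so inverse 4.
N/16 = 203; 203 ≡ 11 (mod 16); 11·3 ≡ 1, so inverse 3.
a ≡ 6·112·7 + 5·464·4 + 8·203·3 = 18856.
18856 mod 3248 = 2616.

2616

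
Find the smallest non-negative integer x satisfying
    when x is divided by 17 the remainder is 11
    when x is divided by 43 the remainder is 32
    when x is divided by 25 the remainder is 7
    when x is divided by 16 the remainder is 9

72057

The moduli are pairwise coprime; N = 17·43·25·16 = 292400.
N/17 = 17200; 17200 ≡ 13 (mod 17); 13·4 ≡ 1, so inverse 4.
N/43 = 6800; 6800 ≡ 6 (mod 43); 6·36 ≡ 1, so inverse 36.
N/25 = 11696; 11696 ≡ 21 (mod 25); 21·6 ≡ 1, so inverse 6.
N/16 = 18275; 18275 ≡ 3 (mod 16); 3·11 ≡ 1, so inverse 11.
x ≡ 11·17200·4 + 32·6800·36 + 7·11696·6 + 9·18275·11 = 10890857.
10890857 mod 292400 = 72057.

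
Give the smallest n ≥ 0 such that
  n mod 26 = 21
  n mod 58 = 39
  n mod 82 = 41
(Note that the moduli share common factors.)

8159

gcd(26, 58) = 2 and 2 | (39 − 21), so the pair is consistent; merging gives n ≡ 619 (mod 754), where 754 = lcm(26, 58).
gcd(754, 82) = 2 and 2 | (41 − 619), so the pair is consistent; merging gives n ≡ 8159 (mod 30914), where 30914 = lcm(754, 82).
The solution is unique modulo lcm(26, 58, 82) = 30914.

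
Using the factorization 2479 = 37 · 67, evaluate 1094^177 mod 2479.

Mod 37: 1094 ≡ 21; by Fermat, exponent reduces to 177 mod 36 = 33; 21^33 ≡ 27 (mod 37).
Mod 67: 1094 ≡ 22; by Fermat, exponent reduces to 177 mod 66 = 45; 22^45 ≡ 22 (mod 67).
Combine by CRT: x ≡ 27 (mod 37), x ≡ 22 (mod 67) ⇒ x ≡ 2099 (mod 2479).

2099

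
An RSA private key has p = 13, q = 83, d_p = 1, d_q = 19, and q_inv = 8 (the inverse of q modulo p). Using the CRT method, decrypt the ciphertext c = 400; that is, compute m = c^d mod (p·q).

m₁ = c^(d_p) mod p: c ≡ 10 (mod 13), and 10^1 mod 13 = 10.
m₂ = c^(d_q) mod q: c ≡ 68 (mod 83), and 68^19 mod 83 = 70.
h = q_inv·(m₁ − m₂) mod p = 8·(10 − 70) mod 13 = 1.
m = m₂ + h·q = 70 + 1·83 = 153.

153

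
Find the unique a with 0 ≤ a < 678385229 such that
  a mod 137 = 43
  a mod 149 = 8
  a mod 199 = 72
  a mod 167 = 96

105074659

The moduli are pairwise coprime; N = 137·149·199·167 = 678385229.
N/137 = 4951717; 4951717 ≡ 126 (mod 137); 126·112 ≡ 1, so inverse 112.
N/149 = 4552921; 4552921 ≡ 77 (mod 149); 77·60 ≡ 1, so inverse 60.
N/199 = 3408971; 3408971 ≡ 101 (mod 199); 101·67 ≡ 1, so inverse 67.
N/167 = 4062187; 4062187 ≡ 79 (mod 167); 79·74 ≡ 1, so inverse 74.
a ≡ 43·4951717·112 + 8·4552921·60 + 72·3408971·67 + 96·4062187·74 = 71335523704.
71335523704 mod 678385229 = 105074659.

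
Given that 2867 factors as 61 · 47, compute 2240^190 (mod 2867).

1600

Mod 61: 2240 ≡ 44; by Fermat, exponent reduces to 190 mod 60 = 10; 44^10 ≡ 14 (mod 61).
Mod 47: 2240 ≡ 31; by Fermat, exponent reduces to 190 mod 46 = 6; 31^6 ≡ 2 (mod 47).
Combine by CRT: x ≡ 14 (mod 61), x ≡ 2 (mod 47) ⇒ x ≡ 1600 (mod 2867).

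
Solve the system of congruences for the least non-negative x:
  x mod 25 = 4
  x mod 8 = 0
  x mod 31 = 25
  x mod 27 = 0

155304

The moduli are pairwise coprime; N = 25·8·31·27 = 167400.
N/25 = 6696; 6696 ≡ 21 (mod 25); 21·6 ≡ 1, so inverse 6.
N/8 = 20925; 20925 ≡ 5 (mod 8); 5·5 ≡ 1, so inverse 5.
N/31 = 5400; 5400 ≡ 6 (mod 31); 6·26 ≡ 1, so inverse 26.
N/27 = 6200; 6200 ≡ 17 (mod 27); 17·8 ≡ 1, so inverse 8.
x ≡ 4·6696·6 + 0·20925·5 + 25·5400·26 + 0·6200·8 = 3670704.
3670704 mod 167400 = 155304.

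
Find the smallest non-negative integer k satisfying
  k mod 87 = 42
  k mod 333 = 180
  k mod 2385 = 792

1415097

Combine the congruences pairwise.
gcd(87, 333) = 3 and 3 | (180 − 42), so the pair is consistent; merging gives k ≡ 5175 (mod 9657), where 9657 = lcm(87, 333).
gcd(9657, 2385) = 9 and 9 | (792 − 5175), so the pair is consistent; merging gives k ≡ 1415097 (mod 2559105), where 2559105 = lcm(9657, 2385).
The solution is unique modulo lcm(87, 333, 2385) = 2559105.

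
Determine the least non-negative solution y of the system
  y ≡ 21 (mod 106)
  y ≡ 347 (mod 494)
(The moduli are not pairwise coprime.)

6275

gcd(106, 494) = 2 and 2 | (347 − 21), so the pair is consistent; merging gives y ≡ 6275 (mod 26182), where 26182 = lcm(106, 494).
The solution is unique modulo lcm(106, 494) = 26182.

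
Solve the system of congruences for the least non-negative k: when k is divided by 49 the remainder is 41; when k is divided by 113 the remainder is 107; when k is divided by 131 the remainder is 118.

The moduli are pairwise coprime; N = 49·113·131 = 725347.
N/49 = 14803; 14803 ≡ 5 (mod 49); 5·10 ≡ 1, so inverse 10.
N/113 = 6419; 6419 ≡ 91 (mod 113); 91·77 ≡ 1, so inverse 77.
N/131 = 5537; 5537 ≡ 35 (mod 131); 35·15 ≡ 1, so inverse 15.
k ≡ 41·14803·10 + 107·6419·77 + 118·5537·15 = 68755861.
68755861 mod 725347 = 573243.

573243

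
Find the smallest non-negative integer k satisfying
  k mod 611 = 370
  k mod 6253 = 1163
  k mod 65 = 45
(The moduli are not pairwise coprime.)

Combine the congruences pairwise.
gcd(611, 6253) = 13 and 13 | (1163 − 370), so the pair is consistent; merging gives k ≡ 19922 (mod 293891), where 293891 = lcm(611, 6253).
gcd(293891, 65) = 13 and 13 | (45 − 19922), so the pair is consistent; merging gives k ≡ 901595 (mod 1469455), where 1469455 = lcm(293891, 65).
The solution is unique modulo lcm(611, 6253, 65) = 1469455.

901595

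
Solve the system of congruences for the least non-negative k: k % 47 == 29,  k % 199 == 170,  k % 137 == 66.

The moduli are pairwise coprime; N = 47·199·137 = 1281361.
N/47 = 27263; 27263 ≡ 3 (mod 47); 3·16 ≡ 1, so inverse 16.
N/199 = 6439; 6439 ≡ 71 (mod 199); 71·185 ≡ 1, so inverse 185.
N/137 = 9353; 9353 ≡ 37 (mod 137); 37·100 ≡ 1, so inverse 100.
k ≡ 29·27263·16 + 170·6439·185 + 66·9353·100 = 276886382.
276886382 mod 1281361 = 112406.

112406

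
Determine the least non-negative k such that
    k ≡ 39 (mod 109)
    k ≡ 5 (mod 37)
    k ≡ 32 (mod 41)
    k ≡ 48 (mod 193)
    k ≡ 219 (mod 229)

6904973786

From k ≡ 39 (mod 109) write k = 39 + 109t. Substituting into k ≡ 5 (mod 37) gives 109t ≡ 3 (mod 37), and since 35⁻¹ ≡ 18 (mod 37), t ≡ 17. Hence k ≡ 39 + 109·17 = 1892 (mod 4033).
From k ≡ 1892 (mod 4033) write k = 1892 + 4033t. Substituting into k ≡ 32 (mod 41) gives 4033t ≡ 26 (mod 41), and since 15⁻¹ ≡ 11 (mod 41), t ≡ 40. Hence k ≡ 1892 + 4033·40 = 163212 (mod 165353).
From k ≡ 163212 (mod 165353) write k = 163212 + 165353t. Substituting into k ≡ 48 (mod 193) gives 165353t ≡ 114 (mod 193), and since 145⁻¹ ≡ 4 (mod 193), t ≡ 70. Hence k ≡ 163212 + 165353·70 = 11737922 (mod 31913129).
From k ≡ 11737922 (mod 31913129) write k = 11737922 + 31913129t. Substituting into k ≡ 219 (mod 229) gives 31913129t ≡ 150 (mod 229), and since 147⁻¹ ≡ 148 (mod 229), t ≡ 216. Hence k ≡ 11737922 + 31913129·216 = 6904973786 (mod 7308106541).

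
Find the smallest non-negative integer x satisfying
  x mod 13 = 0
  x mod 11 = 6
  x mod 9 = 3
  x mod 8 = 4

3900

The moduli are pairwise coprime; N = 13·11·9·8 = 10296.
N/13 = 792; 792 ≡ 12 (mod 13); 12·12 ≡ 1, so inverse 12.
N/11 = 936; 936 ≡ 1 (mod 11), inverse 1.
N/9 = 1144; 1144 ≡ 1 (mod 9), inverse 1.
N/8 = 1287; 1287 ≡ 7 (mod 8); 7·7 ≡ 1, so inverse 7.
x ≡ 0·792·12 + 6·936·1 + 3·1144·1 + 4·1287·7 = 45084.
45084 mod 10296 = 3900.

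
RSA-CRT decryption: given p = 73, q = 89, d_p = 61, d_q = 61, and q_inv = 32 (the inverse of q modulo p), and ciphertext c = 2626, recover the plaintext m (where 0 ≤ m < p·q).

m₁ = c^(d_p) mod p: c ≡ 71 (mod 73), and 71^61 mod 73 = 18.
m₂ = c^(d_q) mod q: c ≡ 45 (mod 89), and 45^61 mod 89 = 32.
h = q_inv·(m₁ − m₂) mod p = 32·(18 − 32) mod 73 = 63.
m = m₂ + h·q = 32 + 63·89 = 5639.

5639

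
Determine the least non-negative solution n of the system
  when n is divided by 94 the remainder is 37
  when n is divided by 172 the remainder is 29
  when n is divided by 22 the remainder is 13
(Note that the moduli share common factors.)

12069

Combine the congruences pairwise.
gcd(94, 172) = 2 and 2 | (29 − 37), so the pair is consistent; merging gives n ≡ 3985 (mod 8084), where 8084 = lcm(94, 172).
gcd(8084, 22) = 2 and 2 | (13 − 3985), so the pair is consistent; merging gives n ≡ 12069 (mod 88924), where 88924 = lcm(8084, 22).
The solution is unique modulo lcm(94, 172, 22) = 88924.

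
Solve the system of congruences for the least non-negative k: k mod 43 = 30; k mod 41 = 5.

374

From k ≡ 30 (mod 43) write k = 30 + 43t. Substituting into k ≡ 5 (mod 41) gives 43t ≡ 16 (mod 41), and since 2⁻¹ ≡ 21 (mod 41), t ≡ 8. Hence k ≡ 30 + 43·8 = 374 (mod 1763).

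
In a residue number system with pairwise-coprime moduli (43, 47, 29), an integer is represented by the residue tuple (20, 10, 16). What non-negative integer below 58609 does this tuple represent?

57726

From x ≡ 20 (mod 43) write x = 20 + 43t. Substituting into x ≡ 10 (mod 47) gives 43t ≡ 37 (mod 47), and since 43⁻¹ ≡ 35 (mod 47), t ≡ 26. Hence x ≡ 20 + 43·26 = 1138 (mod 2021).
From x ≡ 1138 (mod 2021) write x = 1138 + 2021t. Substituting into x ≡ 16 (mod 29) gives 2021t ≡ 9 (mod 29), and since 20⁻¹ ≡ 16 (mod 29), t ≡ 28. Hence x ≡ 1138 + 2021·28 = 57726 (mod 58609).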